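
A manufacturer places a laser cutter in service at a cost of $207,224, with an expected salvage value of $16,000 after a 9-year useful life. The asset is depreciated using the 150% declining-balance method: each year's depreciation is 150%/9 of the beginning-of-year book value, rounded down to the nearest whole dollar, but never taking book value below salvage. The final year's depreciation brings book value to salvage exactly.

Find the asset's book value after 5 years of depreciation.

$83,280

Depreciable base = $207,224 − $16,000 = $191,224.
Year 1: ⌊$207,224 × 150%/9⌋ = $34,537. Book value $172,687.
Year 2: ⌊$172,687 × 150%/9⌋ = $28,781. Book value $143,906.
Year 3: ⌊$143,906 × 150%/9⌋ = $23,984. Book value $119,922.
Year 4: ⌊$119,922 × 150%/9⌋ = $19,987. Book value $99,935.
Year 5: ⌊$99,935 × 150%/9⌋ = $16,655. Book value $83,280.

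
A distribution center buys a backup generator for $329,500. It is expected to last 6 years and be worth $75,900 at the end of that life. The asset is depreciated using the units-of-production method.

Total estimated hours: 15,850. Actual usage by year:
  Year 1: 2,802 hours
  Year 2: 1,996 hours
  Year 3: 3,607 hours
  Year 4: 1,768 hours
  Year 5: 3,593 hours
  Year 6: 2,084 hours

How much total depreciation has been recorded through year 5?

$220,256

Depreciable base = $329,500 − $75,900 = $253,600.
Rate = $253,600 / 15,850 hours = $16 per hour.
Year 1: 2,802 × $16 = $44,832. Book value $284,668.
Year 2: 1,996 × $16 = $31,936. Book value $252,732.
Year 3: 3,607 × $16 = $57,712. Book value $195,020.
Year 4: 1,768 × $16 = $28,288. Book value $166,732.
Year 5: 3,593 × $16 = $57,488. Book value $109,244.
Accumulated through year 5 = $329,500 − $109,244 = $220,256.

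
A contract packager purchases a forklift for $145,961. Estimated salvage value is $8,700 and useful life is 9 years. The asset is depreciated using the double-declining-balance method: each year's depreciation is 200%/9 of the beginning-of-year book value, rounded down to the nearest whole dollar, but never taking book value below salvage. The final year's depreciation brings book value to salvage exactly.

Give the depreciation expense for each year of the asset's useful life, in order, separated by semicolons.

$32,435; $25,228; $19,621; $15,261; $11,870; $9,232; $7,180; $5,585; $10,849

Depreciable base = $145,961 − $8,700 = $137,261.
Year 1: ⌊$145,961 × 200%/9⌋ = $32,435. Book value $113,526.
Year 2: ⌊$113,526 × 200%/9⌋ = $25,228. Book value $88,298.
Year 3: ⌊$88,298 × 200%/9⌋ = $19,621. Book value $68,677.
Year 4: ⌊$68,677 × 200%/9⌋ = $15,261. Book value $53,416.
Year 5: ⌊$53,416 × 200%/9⌋ = $11,870. Book value $41,546.
Year 6: ⌊$41,546 × 200%/9⌋ = $9,232. Book value $32,314.
Year 7: ⌊$32,314 × 200%/9⌋ = $7,180. Book value $25,134.
Year 8: ⌊$25,134 × 200%/9⌋ = $5,585. Book value $19,549.
Year 9 (final): $19,549 − $8,700 = $10,849. Book value $8,700.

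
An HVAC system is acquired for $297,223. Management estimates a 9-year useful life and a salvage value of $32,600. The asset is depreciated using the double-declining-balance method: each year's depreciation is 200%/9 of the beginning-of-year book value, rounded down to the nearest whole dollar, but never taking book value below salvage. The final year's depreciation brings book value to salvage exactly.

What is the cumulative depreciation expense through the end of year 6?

$231,423

Depreciable base = $297,223 − $32,600 = $264,623.
Year 1: ⌊$297,223 × 200%/9⌋ = $66,049. Book value $231,174.
Year 2: ⌊$231,174 × 200%/9⌋ = $51,372. Book value $179,802.
Year 3: ⌊$179,802 × 200%/9⌋ = $39,956. Book value $139,846.
Year 4: ⌊$139,846 × 200%/9⌋ = $31,076. Book value $108,770.
Year 5: ⌊$108,770 × 200%/9⌋ = $24,171. Book value $84,599.
Year 6: ⌊$84,599 × 200%/9⌋ = $18,799. Book value $65,800.
Accumulated through year 6 = $297,223 − $65,800 = $231,423.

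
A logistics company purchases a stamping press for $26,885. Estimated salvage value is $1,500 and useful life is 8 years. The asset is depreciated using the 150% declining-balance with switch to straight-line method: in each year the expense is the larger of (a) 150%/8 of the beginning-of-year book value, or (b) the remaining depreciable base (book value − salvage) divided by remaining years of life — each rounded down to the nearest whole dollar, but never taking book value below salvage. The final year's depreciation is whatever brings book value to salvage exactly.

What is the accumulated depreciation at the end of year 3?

Depreciable base = $26,885 − $1,500 = $25,385.
Year 1: DB = ⌊$26,885 × 150%/8⌋ = $5,040; SL = ⌊$25,385/8⌋ = $3,173 → take DB $5,040. Book value $21,845.
Year 2: DB = ⌊$21,845 × 150%/8⌋ = $4,095; SL = ⌊$20,345/7⌋ = $2,906 → take DB $4,095. Book value $17,750.
Year 3: DB = ⌊$17,750 × 150%/8⌋ = $3,328; SL = ⌊$16,250/6⌋ = $2,708 → take DB $3,328. Book value $14,422.
Accumulated through year 3 = $26,885 − $14,422 = $12,463.

$12,463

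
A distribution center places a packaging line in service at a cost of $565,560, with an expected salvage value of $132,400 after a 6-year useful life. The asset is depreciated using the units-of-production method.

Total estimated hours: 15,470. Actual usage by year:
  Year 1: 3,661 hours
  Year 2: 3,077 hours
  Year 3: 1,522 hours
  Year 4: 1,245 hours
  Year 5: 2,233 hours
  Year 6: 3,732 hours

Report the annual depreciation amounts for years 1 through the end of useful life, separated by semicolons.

$102,508; $86,156; $42,616; $34,860; $62,524; $104,496

Depreciable base = $565,560 − $132,400 = $433,160.
Rate = $433,160 / 15,470 hours = $28 per hour.
Year 1: 3,661 × $28 = $102,508. Book value $463,052.
Year 2: 3,077 × $28 = $86,156. Book value $376,896.
Year 3: 1,522 × $28 = $42,616. Book value $334,280.
Year 4: 1,245 × $28 = $34,860. Book value $299,420.
Year 5: 2,233 × $28 = $62,524. Book value $236,896.
Year 6: 3,732 × $28 = $104,496. Book value $132,400.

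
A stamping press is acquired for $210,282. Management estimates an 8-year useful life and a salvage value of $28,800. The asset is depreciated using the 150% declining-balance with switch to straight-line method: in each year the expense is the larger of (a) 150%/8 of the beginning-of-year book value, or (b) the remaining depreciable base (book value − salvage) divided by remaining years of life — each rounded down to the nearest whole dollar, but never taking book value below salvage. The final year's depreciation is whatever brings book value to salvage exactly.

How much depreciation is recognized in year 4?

Depreciable base = $210,282 − $28,800 = $181,482.
Year 1: DB = ⌊$210,282 × 150%/8⌋ = $39,427; SL = ⌊$181,482/8⌋ = $22,685 → take DB $39,427. Book value $170,855.
Year 2: DB = ⌊$170,855 × 150%/8⌋ = $32,035; SL = ⌊$142,055/7⌋ = $20,293 → take DB $32,035. Book value $138,820.
Year 3: DB = ⌊$138,820 × 150%/8⌋ = $26,028; SL = ⌊$110,020/6⌋ = $18,336 → take DB $26,028. Book value $112,792.
Year 4: DB = ⌊$112,792 × 150%/8⌋ = $21,148; SL = ⌊$83,992/5⌋ = $16,798 → take DB $21,148. Book value $91,644.

$21,148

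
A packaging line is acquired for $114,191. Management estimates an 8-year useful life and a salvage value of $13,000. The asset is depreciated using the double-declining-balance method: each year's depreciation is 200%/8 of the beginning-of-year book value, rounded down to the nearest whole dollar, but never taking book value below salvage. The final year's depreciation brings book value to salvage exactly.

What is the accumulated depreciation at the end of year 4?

$78,059

Depreciable base = $114,191 − $13,000 = $101,191.
Year 1: ⌊$114,191 × 200%/8⌋ = $28,547. Book value $85,644.
Year 2: ⌊$85,644 × 200%/8⌋ = $21,411. Book value $64,233.
Year 3: ⌊$64,233 × 200%/8⌋ = $16,058. Book value $48,175.
Year 4: ⌊$48,175 × 200%/8⌋ = $12,043. Book value $36,132.
Accumulated through year 4 = $114,191 − $36,132 = $78,059.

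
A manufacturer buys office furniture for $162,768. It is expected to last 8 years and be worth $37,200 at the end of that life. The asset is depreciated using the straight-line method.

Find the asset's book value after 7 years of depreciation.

Depreciable base = $162,768 − $37,200 = $125,568.
Annual expense = $125,568 / 8 = $15,696.
End of year 1: book value $147,072.
End of year 2: book value $131,376.
End of year 3: book value $115,680.
End of year 4: book value $99,984.
End of year 5: book value $84,288.
End of year 6: book value $68,592.
End of year 7: book value $52,896.

$52,896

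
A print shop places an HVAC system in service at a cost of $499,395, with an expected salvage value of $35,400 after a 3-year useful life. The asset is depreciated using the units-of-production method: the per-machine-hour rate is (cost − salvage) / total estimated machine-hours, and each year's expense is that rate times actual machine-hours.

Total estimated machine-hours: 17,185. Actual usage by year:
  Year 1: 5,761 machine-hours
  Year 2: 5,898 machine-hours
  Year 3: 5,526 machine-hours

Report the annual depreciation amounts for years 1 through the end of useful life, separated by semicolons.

Depreciable base = $499,395 − $35,400 = $463,995.
Rate = $463,995 / 17,185 machine-hours = $27 per machine-hour.
Year 1: 5,761 × $27 = $155,547. Book value $343,848.
Year 2: 5,898 × $27 = $159,246. Book value $184,602.
Year 3: 5,526 × $27 = $149,202. Book value $35,400.

$155,547; $159,246; $149,202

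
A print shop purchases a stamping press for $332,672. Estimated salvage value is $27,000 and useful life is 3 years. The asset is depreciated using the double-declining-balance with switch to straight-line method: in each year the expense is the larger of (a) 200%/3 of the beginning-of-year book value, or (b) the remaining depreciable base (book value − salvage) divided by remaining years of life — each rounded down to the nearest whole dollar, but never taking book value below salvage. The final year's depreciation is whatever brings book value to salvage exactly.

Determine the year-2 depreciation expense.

$73,927

Depreciable base = $332,672 − $27,000 = $305,672.
Year 1: DB = ⌊$332,672 × 200%/3⌋ = $221,781; SL = ⌊$305,672/3⌋ = $101,890 → take DB $221,781. Book value $110,891.
Year 2: DB = ⌊$110,891 × 200%/3⌋ = $73,927; SL = ⌊$83,891/2⌋ = $41,945 → take DB $73,927. Book value $36,964.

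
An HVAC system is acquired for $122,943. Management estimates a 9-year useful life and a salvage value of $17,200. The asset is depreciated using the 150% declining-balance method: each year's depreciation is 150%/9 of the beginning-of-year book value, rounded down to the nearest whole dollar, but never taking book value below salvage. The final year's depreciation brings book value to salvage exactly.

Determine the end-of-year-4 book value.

$59,291

Depreciable base = $122,943 − $17,200 = $105,743.
Year 1: ⌊$122,943 × 150%/9⌋ = $20,490. Book value $102,453.
Year 2: ⌊$102,453 × 150%/9⌋ = $17,075. Book value $85,378.
Year 3: ⌊$85,378 × 150%/9⌋ = $14,229. Book value $71,149.
Year 4: ⌊$71,149 × 150%/9⌋ = $11,858. Book value $59,291.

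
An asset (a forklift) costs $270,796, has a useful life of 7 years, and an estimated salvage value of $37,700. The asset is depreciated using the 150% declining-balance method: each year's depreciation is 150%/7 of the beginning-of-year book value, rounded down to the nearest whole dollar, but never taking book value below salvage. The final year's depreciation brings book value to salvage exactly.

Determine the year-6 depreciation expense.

Depreciable base = $270,796 − $37,700 = $233,096.
Year 1: ⌊$270,796 × 150%/7⌋ = $58,027. Book value $212,769.
Year 2: ⌊$212,769 × 150%/7⌋ = $45,593. Book value $167,176.
Year 3: ⌊$167,176 × 150%/7⌋ = $35,823. Book value $131,353.
Year 4: ⌊$131,353 × 150%/7⌋ = $28,147. Book value $103,206.
Year 5: ⌊$103,206 × 150%/7⌋ = $22,115. Book value $81,091.
Year 6: ⌊$81,091 × 150%/7⌋ = $17,376. Book value $63,715.

$17,376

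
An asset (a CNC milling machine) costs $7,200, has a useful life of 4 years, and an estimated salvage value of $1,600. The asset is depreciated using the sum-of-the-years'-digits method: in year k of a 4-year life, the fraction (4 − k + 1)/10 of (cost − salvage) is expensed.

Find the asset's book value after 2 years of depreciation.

$3,280

Depreciable base = $7,200 − $1,600 = $5,600.
Sum of the years' digits = 4+3+2+1 = 10.
Year 1: $5,600 × 4/10 = $2,240. Book value $4,960.
Year 2: $5,600 × 3/10 = $1,680. Book value $3,280.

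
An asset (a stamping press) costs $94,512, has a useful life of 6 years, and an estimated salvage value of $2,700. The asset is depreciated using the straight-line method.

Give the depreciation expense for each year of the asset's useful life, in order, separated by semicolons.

$15,302; $15,302; $15,302; $15,302; $15,302; $15,302

Depreciable base = $94,512 − $2,700 = $91,812.
Annual expense = $91,812 / 6 = $15,302.
End of year 1: book value $79,210.
End of year 2: book value $63,908.
End of year 3: book value $48,606.
End of year 4: book value $33,304.
End of year 5: book value $18,002.
End of year 6: book value $2,700.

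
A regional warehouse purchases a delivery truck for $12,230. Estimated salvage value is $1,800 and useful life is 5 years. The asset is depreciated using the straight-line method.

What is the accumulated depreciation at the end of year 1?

$2,086

Depreciable base = $12,230 − $1,800 = $10,430.
Annual expense = $10,430 / 5 = $2,086.
End of year 1: book value $10,144.
Accumulated through year 1 = $12,230 − $10,144 = $2,086.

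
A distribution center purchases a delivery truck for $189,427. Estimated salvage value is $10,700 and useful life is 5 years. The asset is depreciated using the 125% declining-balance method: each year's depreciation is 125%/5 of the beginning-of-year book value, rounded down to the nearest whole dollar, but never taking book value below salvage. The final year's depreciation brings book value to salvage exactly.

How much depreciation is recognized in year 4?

$19,979

Depreciable base = $189,427 − $10,700 = $178,727.
Year 1: ⌊$189,427 × 125%/5⌋ = $47,356. Book value $142,071.
Year 2: ⌊$142,071 × 125%/5⌋ = $35,517. Book value $106,554.
Year 3: ⌊$106,554 × 125%/5⌋ = $26,638. Book value $79,916.
Year 4: ⌊$79,916 × 125%/5⌋ = $19,979. Book value $59,937.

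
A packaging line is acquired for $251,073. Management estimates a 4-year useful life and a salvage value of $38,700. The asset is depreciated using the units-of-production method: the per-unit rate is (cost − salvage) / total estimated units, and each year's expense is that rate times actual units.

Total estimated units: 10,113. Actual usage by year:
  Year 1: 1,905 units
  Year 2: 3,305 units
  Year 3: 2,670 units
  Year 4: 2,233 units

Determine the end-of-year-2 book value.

$141,663

Depreciable base = $251,073 − $38,700 = $212,373.
Rate = $212,373 / 10,113 units = $21 per unit.
Year 1: 1,905 × $21 = $40,005. Book value $211,068.
Year 2: 3,305 × $21 = $69,405. Book value $141,663.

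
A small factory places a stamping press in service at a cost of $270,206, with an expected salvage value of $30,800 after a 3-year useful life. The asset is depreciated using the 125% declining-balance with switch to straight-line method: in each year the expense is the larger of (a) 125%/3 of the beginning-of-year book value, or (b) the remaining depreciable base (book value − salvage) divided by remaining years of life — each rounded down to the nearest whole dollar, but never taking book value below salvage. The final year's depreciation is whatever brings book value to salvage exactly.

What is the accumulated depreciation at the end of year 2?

Depreciable base = $270,206 − $30,800 = $239,406.
Year 1: DB = ⌊$270,206 × 125%/3⌋ = $112,585; SL = ⌊$239,406/3⌋ = $79,802 → take DB $112,585. Book value $157,621.
Year 2: DB = ⌊$157,621 × 125%/3⌋ = $65,675; SL = ⌊$126,821/2⌋ = $63,410 → take DB $65,675. Book value $91,946.
Accumulated through year 2 = $270,206 − $91,946 = $178,260.

$178,260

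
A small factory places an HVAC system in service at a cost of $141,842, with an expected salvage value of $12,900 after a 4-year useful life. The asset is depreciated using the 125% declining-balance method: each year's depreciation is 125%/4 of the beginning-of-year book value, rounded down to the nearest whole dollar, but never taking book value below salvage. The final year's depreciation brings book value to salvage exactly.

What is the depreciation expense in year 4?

Depreciable base = $141,842 − $12,900 = $128,942.
Year 1: ⌊$141,842 × 125%/4⌋ = $44,325. Book value $97,517.
Year 2: ⌊$97,517 × 125%/4⌋ = $30,474. Book value $67,043.
Year 3: ⌊$67,043 × 125%/4⌋ = $20,950. Book value $46,093.
Year 4 (final): $46,093 − $12,900 = $33,193. Book value $12,900.

$33,193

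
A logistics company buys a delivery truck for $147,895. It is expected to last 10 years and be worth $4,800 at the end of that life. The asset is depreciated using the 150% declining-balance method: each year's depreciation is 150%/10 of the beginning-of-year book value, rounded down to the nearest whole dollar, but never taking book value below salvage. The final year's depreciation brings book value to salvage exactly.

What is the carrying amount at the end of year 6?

$55,780

Depreciable base = $147,895 − $4,800 = $143,095.
Year 1: ⌊$147,895 × 150%/10⌋ = $22,184. Book value $125,711.
Year 2: ⌊$125,711 × 150%/10⌋ = $18,856. Book value $106,855.
Year 3: ⌊$106,855 × 150%/10⌋ = $16,028. Book value $90,827.
Year 4: ⌊$90,827 × 150%/10⌋ = $13,624. Book value $77,203.
Year 5: ⌊$77,203 × 150%/10⌋ = $11,580. Book value $65,623.
Year 6: ⌊$65,623 × 150%/10⌋ = $9,843. Book value $55,780.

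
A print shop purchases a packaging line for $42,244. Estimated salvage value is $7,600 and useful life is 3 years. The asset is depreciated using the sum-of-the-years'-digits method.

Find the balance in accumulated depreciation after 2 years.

$28,870

Depreciable base = $42,244 − $7,600 = $34,644.
Sum of the years' digits = 3+2+1 = 6.
Year 1: $34,644 × 3/6 = $17,322. Book value $24,922.
Year 2: $34,644 × 2/6 = $11,548. Book value $13,374.
Accumulated through year 2 = $42,244 − $13,374 = $28,870.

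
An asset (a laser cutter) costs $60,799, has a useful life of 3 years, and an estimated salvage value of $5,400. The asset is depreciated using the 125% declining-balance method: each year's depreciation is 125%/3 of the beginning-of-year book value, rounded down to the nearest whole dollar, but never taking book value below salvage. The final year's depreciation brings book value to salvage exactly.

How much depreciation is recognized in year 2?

$14,777

Depreciable base = $60,799 − $5,400 = $55,399.
Year 1: ⌊$60,799 × 125%/3⌋ = $25,332. Book value $35,467.
Year 2: ⌊$35,467 × 125%/3⌋ = $14,777. Book value $20,690.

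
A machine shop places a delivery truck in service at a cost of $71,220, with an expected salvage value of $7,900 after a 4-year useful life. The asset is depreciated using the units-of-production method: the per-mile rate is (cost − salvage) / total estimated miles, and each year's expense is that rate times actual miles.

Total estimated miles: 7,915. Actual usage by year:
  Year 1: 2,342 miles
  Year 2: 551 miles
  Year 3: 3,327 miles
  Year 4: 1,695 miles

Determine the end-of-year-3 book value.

$21,460

Depreciable base = $71,220 − $7,900 = $63,320.
Rate = $63,320 / 7,915 miles = $8 per mile.
Year 1: 2,342 × $8 = $18,736. Book value $52,484.
Year 2: 551 × $8 = $4,408. Book value $48,076.
Year 3: 3,327 × $8 = $26,616. Book value $21,460.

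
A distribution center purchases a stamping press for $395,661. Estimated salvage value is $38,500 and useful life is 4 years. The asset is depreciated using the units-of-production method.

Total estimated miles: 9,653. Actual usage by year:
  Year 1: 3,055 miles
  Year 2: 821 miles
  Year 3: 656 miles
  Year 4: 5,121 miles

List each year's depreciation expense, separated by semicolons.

Depreciable base = $395,661 − $38,500 = $357,161.
Rate = $357,161 / 9,653 miles = $37 per mile.
Year 1: 3,055 × $37 = $113,035. Book value $282,626.
Year 2: 821 × $37 = $30,377. Book value $252,249.
Year 3: 656 × $37 = $24,272. Book value $227,977.
Year 4: 5,121 × $37 = $189,477. Book value $38,500.

$113,035; $30,377; $24,272; $189,477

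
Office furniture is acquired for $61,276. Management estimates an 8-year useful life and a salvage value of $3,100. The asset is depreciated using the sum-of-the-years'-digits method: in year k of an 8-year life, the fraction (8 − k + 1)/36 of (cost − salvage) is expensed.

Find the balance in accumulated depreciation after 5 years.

Depreciable base = $61,276 − $3,100 = $58,176.
Sum of the years' digits = 8+7+6+5+4+3+2+1 = 36.
Year 1: $58,176 × 8/36 = $12,928. Book value $48,348.
Year 2: $58,176 × 7/36 = $11,312. Book value $37,036.
Year 3: $58,176 × 6/36 = $9,696. Book value $27,340.
Year 4: $58,176 × 5/36 = $8,080. Book value $19,260.
Year 5: $58,176 × 4/36 = $6,464. Book value $12,796.
Accumulated through year 5 = $61,276 − $12,796 = $48,480.

$48,480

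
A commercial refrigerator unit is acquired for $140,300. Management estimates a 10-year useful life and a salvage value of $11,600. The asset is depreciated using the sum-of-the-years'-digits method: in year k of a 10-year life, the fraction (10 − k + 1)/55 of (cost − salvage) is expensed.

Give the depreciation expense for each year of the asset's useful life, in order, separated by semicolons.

$23,400; $21,060; $18,720; $16,380; $14,040; $11,700; $9,360; $7,020; $4,680; $2,340

Depreciable base = $140,300 − $11,600 = $128,700.
Sum of the years' digits = 10+9+8+7+6+5+4+3+2+1 = 55.
Year 1: $128,700 × 10/55 = $23,400. Book value $116,900.
Year 2: $128,700 × 9/55 = $21,060. Book value $95,840.
Year 3: $128,700 × 8/55 = $18,720. Book value $77,120.
Year 4: $128,700 × 7/55 = $16,380. Book value $60,740.
Year 5: $128,700 × 6/55 = $14,040. Book value $46,700.
Year 6: $128,700 × 5/55 = $11,700. Book value $35,000.
Year 7: $128,700 × 4/55 = $9,360. Book value $25,640.
Year 8: $128,700 × 3/55 = $7,020. Book value $18,620.
Year 9: $128,700 × 2/55 = $4,680. Book value $13,940.
Year 10: $128,700 × 1/55 = $2,340. Book value $11,600.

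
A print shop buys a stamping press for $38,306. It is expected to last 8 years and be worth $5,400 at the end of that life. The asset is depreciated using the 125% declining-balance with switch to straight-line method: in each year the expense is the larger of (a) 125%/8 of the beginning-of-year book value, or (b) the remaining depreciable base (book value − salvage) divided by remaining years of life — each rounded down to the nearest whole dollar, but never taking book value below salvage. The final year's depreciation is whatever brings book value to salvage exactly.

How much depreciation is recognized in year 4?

Depreciable base = $38,306 − $5,400 = $32,906.
Year 1: DB = ⌊$38,306 × 125%/8⌋ = $5,985; SL = ⌊$32,906/8⌋ = $4,113 → take DB $5,985. Book value $32,321.
Year 2: DB = ⌊$32,321 × 125%/8⌋ = $5,050; SL = ⌊$26,921/7⌋ = $3,845 → take DB $5,050. Book value $27,271.
Year 3: DB = ⌊$27,271 × 125%/8⌋ = $4,261; SL = ⌊$21,871/6⌋ = $3,645 → take DB $4,261. Book value $23,010.
Year 4: DB = ⌊$23,010 × 125%/8⌋ = $3,595; SL = ⌊$17,610/5⌋ = $3,522 → take DB $3,595. Book value $19,415.

$3,595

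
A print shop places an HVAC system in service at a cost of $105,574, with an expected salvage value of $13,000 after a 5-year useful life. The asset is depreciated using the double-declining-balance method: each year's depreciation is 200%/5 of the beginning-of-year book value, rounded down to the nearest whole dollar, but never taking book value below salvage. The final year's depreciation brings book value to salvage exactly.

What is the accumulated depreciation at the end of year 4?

Depreciable base = $105,574 − $13,000 = $92,574.
Year 1: ⌊$105,574 × 200%/5⌋ = $42,229. Book value $63,345.
Year 2: ⌊$63,345 × 200%/5⌋ = $25,338. Book value $38,007.
Year 3: ⌊$38,007 × 200%/5⌋ = $15,202. Book value $22,805.
Year 4: ⌊$22,805 × 200%/5⌋ = $9,122. Book value $13,683.
Accumulated through year 4 = $105,574 − $13,683 = $91,891.

$91,891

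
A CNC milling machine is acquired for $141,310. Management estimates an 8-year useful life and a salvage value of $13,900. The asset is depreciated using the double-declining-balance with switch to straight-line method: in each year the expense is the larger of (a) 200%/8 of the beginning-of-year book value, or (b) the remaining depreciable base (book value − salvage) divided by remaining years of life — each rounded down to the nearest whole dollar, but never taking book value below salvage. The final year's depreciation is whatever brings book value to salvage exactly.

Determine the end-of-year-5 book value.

$33,534

Depreciable base = $141,310 − $13,900 = $127,410.
Year 1: DB = ⌊$141,310 × 200%/8⌋ = $35,327; SL = ⌊$127,410/8⌋ = $15,926 → take DB $35,327. Book value $105,983.
Year 2: DB = ⌊$105,983 × 200%/8⌋ = $26,495; SL = ⌊$92,083/7⌋ = $13,154 → take DB $26,495. Book value $79,488.
Year 3: DB = ⌊$79,488 × 200%/8⌋ = $19,872; SL = ⌊$65,588/6⌋ = $10,931 → take DB $19,872. Book value $59,616.
Year 4: DB = ⌊$59,616 × 200%/8⌋ = $14,904; SL = ⌊$45,716/5⌋ = $9,143 → take DB $14,904. Book value $44,712.
Year 5: DB = ⌊$44,712 × 200%/8⌋ = $11,178; SL = ⌊$30,812/4⌋ = $7,703 → take DB $11,178. Book value $33,534.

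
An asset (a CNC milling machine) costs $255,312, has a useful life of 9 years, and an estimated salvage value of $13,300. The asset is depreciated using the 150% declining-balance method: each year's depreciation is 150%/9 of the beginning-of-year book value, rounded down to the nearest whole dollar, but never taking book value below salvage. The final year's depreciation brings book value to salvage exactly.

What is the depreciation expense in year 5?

$20,520

Depreciable base = $255,312 − $13,300 = $242,012.
Year 1: ⌊$255,312 × 150%/9⌋ = $42,552. Book value $212,760.
Year 2: ⌊$212,760 × 150%/9⌋ = $35,460. Book value $177,300.
Year 3: ⌊$177,300 × 150%/9⌋ = $29,550. Book value $147,750.
Year 4: ⌊$147,750 × 150%/9⌋ = $24,625. Book value $123,125.
Year 5: ⌊$123,125 × 150%/9⌋ = $20,520. Book value $102,605.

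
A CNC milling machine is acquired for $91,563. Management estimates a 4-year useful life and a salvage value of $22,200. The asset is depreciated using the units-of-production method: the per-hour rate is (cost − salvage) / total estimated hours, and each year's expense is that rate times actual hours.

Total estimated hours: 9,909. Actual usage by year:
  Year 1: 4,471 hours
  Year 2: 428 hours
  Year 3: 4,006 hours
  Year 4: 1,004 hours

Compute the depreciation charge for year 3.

$28,042

Depreciable base = $91,563 − $22,200 = $69,363.
Rate = $69,363 / 9,909 hours = $7 per hour.
Year 1: 4,471 × $7 = $31,297. Book value $60,266.
Year 2: 428 × $7 = $2,996. Book value $57,270.
Year 3: 4,006 × $7 = $28,042. Book value $29,228.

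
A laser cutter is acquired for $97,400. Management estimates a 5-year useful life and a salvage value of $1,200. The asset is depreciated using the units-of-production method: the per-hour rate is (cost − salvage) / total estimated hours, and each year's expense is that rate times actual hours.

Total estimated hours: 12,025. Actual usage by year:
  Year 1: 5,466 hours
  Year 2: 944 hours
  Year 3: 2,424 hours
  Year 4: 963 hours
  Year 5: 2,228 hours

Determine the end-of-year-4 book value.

$19,024

Depreciable base = $97,400 − $1,200 = $96,200.
Rate = $96,200 / 12,025 hours = $8 per hour.
Year 1: 5,466 × $8 = $43,728. Book value $53,672.
Year 2: 944 × $8 = $7,552. Book value $46,120.
Year 3: 2,424 × $8 = $19,392. Book value $26,728.
Year 4: 963 × $8 = $7,704. Book value $19,024.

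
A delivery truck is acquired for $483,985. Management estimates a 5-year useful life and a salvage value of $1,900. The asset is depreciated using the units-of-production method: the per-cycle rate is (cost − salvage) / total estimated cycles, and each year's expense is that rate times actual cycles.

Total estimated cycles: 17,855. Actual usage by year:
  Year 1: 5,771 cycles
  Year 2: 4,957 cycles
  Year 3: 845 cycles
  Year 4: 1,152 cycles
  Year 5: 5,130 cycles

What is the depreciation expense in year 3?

Depreciable base = $483,985 − $1,900 = $482,085.
Rate = $482,085 / 17,855 cycles = $27 per cycle.
Year 1: 5,771 × $27 = $155,817. Book value $328,168.
Year 2: 4,957 × $27 = $133,839. Book value $194,329.
Year 3: 845 × $27 = $22,815. Book value $171,514.

$22,815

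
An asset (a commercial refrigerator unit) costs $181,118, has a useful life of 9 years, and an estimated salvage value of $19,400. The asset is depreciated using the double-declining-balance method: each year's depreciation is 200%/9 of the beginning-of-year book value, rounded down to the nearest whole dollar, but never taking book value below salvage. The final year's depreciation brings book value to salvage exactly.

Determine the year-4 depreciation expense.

Depreciable base = $181,118 − $19,400 = $161,718.
Year 1: ⌊$181,118 × 200%/9⌋ = $40,248. Book value $140,870.
Year 2: ⌊$140,870 × 200%/9⌋ = $31,304. Book value $109,566.
Year 3: ⌊$109,566 × 200%/9⌋ = $24,348. Book value $85,218.
Year 4: ⌊$85,218 × 200%/9⌋ = $18,937. Book value $66,281.

$18,937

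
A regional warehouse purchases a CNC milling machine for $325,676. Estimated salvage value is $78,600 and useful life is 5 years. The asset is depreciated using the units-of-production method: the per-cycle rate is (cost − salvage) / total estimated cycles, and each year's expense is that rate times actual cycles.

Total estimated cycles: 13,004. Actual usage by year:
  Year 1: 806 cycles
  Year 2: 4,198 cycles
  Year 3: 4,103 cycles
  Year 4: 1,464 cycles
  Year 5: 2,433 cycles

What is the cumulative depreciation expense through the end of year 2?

Depreciable base = $325,676 − $78,600 = $247,076.
Rate = $247,076 / 13,004 cycles = $19 per cycle.
Year 1: 806 × $19 = $15,314. Book value $310,362.
Year 2: 4,198 × $19 = $79,762. Book value $230,600.
Accumulated through year 2 = $325,676 − $230,600 = $95,076.

$95,076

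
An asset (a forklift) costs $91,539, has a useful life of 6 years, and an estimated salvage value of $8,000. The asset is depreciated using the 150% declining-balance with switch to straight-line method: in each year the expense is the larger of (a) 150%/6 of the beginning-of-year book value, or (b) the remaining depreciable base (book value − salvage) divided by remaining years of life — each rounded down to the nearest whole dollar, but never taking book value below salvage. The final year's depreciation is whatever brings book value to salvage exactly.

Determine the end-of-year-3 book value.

$38,619

Depreciable base = $91,539 − $8,000 = $83,539.
Year 1: DB = ⌊$91,539 × 150%/6⌋ = $22,884; SL = ⌊$83,539/6⌋ = $13,923 → take DB $22,884. Book value $68,655.
Year 2: DB = ⌊$68,655 × 150%/6⌋ = $17,163; SL = ⌊$60,655/5⌋ = $12,131 → take DB $17,163. Book value $51,492.
Year 3: DB = ⌊$51,492 × 150%/6⌋ = $12,873; SL = ⌊$43,492/4⌋ = $10,873 → take DB $12,873. Book value $38,619.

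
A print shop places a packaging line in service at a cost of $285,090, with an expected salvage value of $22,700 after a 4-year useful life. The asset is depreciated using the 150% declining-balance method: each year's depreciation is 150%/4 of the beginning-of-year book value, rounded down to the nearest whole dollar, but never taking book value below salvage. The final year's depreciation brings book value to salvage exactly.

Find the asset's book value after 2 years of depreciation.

Depreciable base = $285,090 − $22,700 = $262,390.
Year 1: ⌊$285,090 × 150%/4⌋ = $106,908. Book value $178,182.
Year 2: ⌊$178,182 × 150%/4⌋ = $66,818. Book value $111,364.

$111,364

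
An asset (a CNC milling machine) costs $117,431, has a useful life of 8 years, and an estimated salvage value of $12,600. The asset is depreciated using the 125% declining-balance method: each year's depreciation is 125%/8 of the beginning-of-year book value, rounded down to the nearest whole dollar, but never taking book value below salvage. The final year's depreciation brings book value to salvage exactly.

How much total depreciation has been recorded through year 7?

Depreciable base = $117,431 − $12,600 = $104,831.
Year 1: ⌊$117,431 × 125%/8⌋ = $18,348. Book value $99,083.
Year 2: ⌊$99,083 × 125%/8⌋ = $15,481. Book value $83,602.
Year 3: ⌊$83,602 × 125%/8⌋ = $13,062. Book value $70,540.
Year 4: ⌊$70,540 × 125%/8⌋ = $11,021. Book value $59,519.
Year 5: ⌊$59,519 × 125%/8⌋ = $9,299. Book value $50,220.
Year 6: ⌊$50,220 × 125%/8⌋ = $7,846. Book value $42,374.
Year 7: ⌊$42,374 × 125%/8⌋ = $6,620. Book value $35,754.
Accumulated through year 7 = $117,431 − $35,754 = $81,677.

$81,677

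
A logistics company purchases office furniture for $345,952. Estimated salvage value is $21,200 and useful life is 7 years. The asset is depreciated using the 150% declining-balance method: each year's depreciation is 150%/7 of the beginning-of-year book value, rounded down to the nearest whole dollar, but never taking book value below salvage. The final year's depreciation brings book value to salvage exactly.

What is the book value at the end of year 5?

Depreciable base = $345,952 − $21,200 = $324,752.
Year 1: ⌊$345,952 × 150%/7⌋ = $74,132. Book value $271,820.
Year 2: ⌊$271,820 × 150%/7⌋ = $58,247. Book value $213,573.
Year 3: ⌊$213,573 × 150%/7⌋ = $45,765. Book value $167,808.
Year 4: ⌊$167,808 × 150%/7⌋ = $35,958. Book value $131,850.
Year 5: ⌊$131,850 × 150%/7⌋ = $28,253. Book value $103,597.

$103,597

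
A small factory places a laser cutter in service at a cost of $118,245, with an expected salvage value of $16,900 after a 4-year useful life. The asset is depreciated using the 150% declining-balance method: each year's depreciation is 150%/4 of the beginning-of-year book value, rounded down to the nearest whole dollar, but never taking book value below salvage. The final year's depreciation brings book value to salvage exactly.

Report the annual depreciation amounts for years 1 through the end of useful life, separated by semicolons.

Depreciable base = $118,245 − $16,900 = $101,345.
Year 1: ⌊$118,245 × 150%/4⌋ = $44,341. Book value $73,904.
Year 2: ⌊$73,904 × 150%/4⌋ = $27,714. Book value $46,190.
Year 3: ⌊$46,190 × 150%/4⌋ = $17,321. Book value $28,869.
Year 4 (final): $28,869 − $16,900 = $11,969. Book value $16,900.

$44,341; $27,714; $17,321; $11,969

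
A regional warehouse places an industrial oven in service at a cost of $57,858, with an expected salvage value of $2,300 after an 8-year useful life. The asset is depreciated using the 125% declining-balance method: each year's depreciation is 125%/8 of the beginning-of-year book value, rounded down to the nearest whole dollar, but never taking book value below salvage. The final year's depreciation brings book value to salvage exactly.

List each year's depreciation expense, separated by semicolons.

$9,040; $7,627; $6,436; $5,430; $4,582; $3,866; $3,262; $15,315

Depreciable base = $57,858 − $2,300 = $55,558.
Year 1: ⌊$57,858 × 125%/8⌋ = $9,040. Book value $48,818.
Year 2: ⌊$48,818 × 125%/8⌋ = $7,627. Book value $41,191.
Year 3: ⌊$41,191 × 125%/8⌋ = $6,436. Book value $34,755.
Year 4: ⌊$34,755 × 125%/8⌋ = $5,430. Book value $29,325.
Year 5: ⌊$29,325 × 125%/8⌋ = $4,582. Book value $24,743.
Year 6: ⌊$24,743 × 125%/8⌋ = $3,866. Book value $20,877.
Year 7: ⌊$20,877 × 125%/8⌋ = $3,262. Book value $17,615.
Year 8 (final): $17,615 − $2,300 = $15,315. Book value $2,300.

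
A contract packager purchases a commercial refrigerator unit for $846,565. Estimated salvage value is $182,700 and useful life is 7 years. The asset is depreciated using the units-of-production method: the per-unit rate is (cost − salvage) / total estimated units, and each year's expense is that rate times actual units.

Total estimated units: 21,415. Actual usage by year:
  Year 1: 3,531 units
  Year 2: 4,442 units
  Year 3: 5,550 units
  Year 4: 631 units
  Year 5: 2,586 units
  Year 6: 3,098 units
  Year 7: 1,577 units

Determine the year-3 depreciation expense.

Depreciable base = $846,565 − $182,700 = $663,865.
Rate = $663,865 / 21,415 units = $31 per unit.
Year 1: 3,531 × $31 = $109,461. Book value $737,104.
Year 2: 4,442 × $31 = $137,702. Book value $599,402.
Year 3: 5,550 × $31 = $172,050. Book value $427,352.

$172,050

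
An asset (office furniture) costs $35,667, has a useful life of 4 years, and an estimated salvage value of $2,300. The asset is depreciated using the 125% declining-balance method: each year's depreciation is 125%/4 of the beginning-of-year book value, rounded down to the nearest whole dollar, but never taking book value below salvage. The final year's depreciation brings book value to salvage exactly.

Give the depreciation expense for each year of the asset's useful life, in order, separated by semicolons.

Depreciable base = $35,667 − $2,300 = $33,367.
Year 1: ⌊$35,667 × 125%/4⌋ = $11,145. Book value $24,522.
Year 2: ⌊$24,522 × 125%/4⌋ = $7,663. Book value $16,859.
Year 3: ⌊$16,859 × 125%/4⌋ = $5,268. Book value $11,591.
Year 4 (final): $11,591 − $2,300 = $9,291. Book value $2,300.

$11,145; $7,663; $5,268; $9,291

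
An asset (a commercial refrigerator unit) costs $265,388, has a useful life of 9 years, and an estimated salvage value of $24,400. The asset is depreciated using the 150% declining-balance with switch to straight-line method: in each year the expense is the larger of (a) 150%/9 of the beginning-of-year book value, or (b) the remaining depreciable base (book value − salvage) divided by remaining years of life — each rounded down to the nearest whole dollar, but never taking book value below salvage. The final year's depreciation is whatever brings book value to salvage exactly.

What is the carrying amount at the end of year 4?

$127,985

Depreciable base = $265,388 − $24,400 = $240,988.
Year 1: DB = ⌊$265,388 × 150%/9⌋ = $44,231; SL = ⌊$240,988/9⌋ = $26,776 → take DB $44,231. Book value $221,157.
Year 2: DB = ⌊$221,157 × 150%/9⌋ = $36,859; SL = ⌊$196,757/8⌋ = $24,594 → take DB $36,859. Book value $184,298.
Year 3: DB = ⌊$184,298 × 150%/9⌋ = $30,716; SL = ⌊$159,898/7⌋ = $22,842 → take DB $30,716. Book value $153,582.
Year 4: DB = ⌊$153,582 × 150%/9⌋ = $25,597; SL = ⌊$129,182/6⌋ = $21,530 → take DB $25,597. Book value $127,985.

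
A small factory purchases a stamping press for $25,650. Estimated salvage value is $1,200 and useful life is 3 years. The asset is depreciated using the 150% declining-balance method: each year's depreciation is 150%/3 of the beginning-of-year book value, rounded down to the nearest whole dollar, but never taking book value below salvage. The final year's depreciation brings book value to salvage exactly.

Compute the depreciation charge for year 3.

$5,213

Depreciable base = $25,650 − $1,200 = $24,450.
Year 1: ⌊$25,650 × 150%/3⌋ = $12,825. Book value $12,825.
Year 2: ⌊$12,825 × 150%/3⌋ = $6,412. Book value $6,413.
Year 3 (final): $6,413 − $1,200 = $5,213. Book value $1,200.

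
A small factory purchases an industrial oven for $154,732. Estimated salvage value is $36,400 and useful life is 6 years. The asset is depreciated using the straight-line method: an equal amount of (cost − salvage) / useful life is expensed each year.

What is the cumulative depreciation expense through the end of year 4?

$78,888

Depreciable base = $154,732 − $36,400 = $118,332.
Annual expense = $118,332 / 6 = $19,722.
End of year 1: book value $135,010.
End of year 2: book value $115,288.
End of year 3: book value $95,566.
End of year 4: book value $75,844.
Accumulated through year 4 = $154,732 − $75,844 = $78,888.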